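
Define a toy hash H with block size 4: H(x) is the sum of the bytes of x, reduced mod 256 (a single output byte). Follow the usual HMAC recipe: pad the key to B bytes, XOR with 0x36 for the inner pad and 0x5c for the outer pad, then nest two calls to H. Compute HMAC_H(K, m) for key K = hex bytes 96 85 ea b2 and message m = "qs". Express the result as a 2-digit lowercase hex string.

de

Key hex bytes 96 85 ea b2 is exactly B = 4 bytes: K' = 96 85 ea b2.
K' ⊕ ipad = a0 b3 dc 84.  K' ⊕ opad = ca d9 b6 ee.
Inner input = (K'⊕ipad) ∥ m = a0 b3 dc 84 ∥ 71 73.
Inner hash: sum = 160+179+220+132+113+115 = 919; mod 256 = 151 → 97.
Outer input = (K'⊕opad) ∥ inner = ca d9 b6 ee ∥ 97.
Outer hash (tag): sum = 202+217+182+238+151 = 990; mod 256 = 222 → de.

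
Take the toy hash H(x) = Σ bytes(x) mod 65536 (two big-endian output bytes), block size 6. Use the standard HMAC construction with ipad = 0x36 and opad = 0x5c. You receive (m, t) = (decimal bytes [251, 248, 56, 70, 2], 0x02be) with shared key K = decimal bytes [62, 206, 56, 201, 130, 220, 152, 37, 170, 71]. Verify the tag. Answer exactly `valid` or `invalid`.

valid

Key decimal bytes [62, 206, 56, 201, 130, 220, 152, 37, 170, 71] = 3e ce 38 c9 82 dc 98 25 aa 47 is 10 bytes > B = 6, so hash it first: H(key) = 05 19, then zero-pad to 6 bytes: K' = 05 19 00 00 00 00.
K' ⊕ ipad = 33 2f 36 36 36 36; K' ⊕ opad = 59 45 5c 5c 5c 5c.
Inner hash: sum = 51+47+54+54+54+54+251+248+56+70+2 = 941 → 03 ad.
Outer hash (recomputed tag): sum = 89+69+92+92+92+92+3+173 = 702 → 02 be.
Recomputed tag = 02be; claimed = 02be → match.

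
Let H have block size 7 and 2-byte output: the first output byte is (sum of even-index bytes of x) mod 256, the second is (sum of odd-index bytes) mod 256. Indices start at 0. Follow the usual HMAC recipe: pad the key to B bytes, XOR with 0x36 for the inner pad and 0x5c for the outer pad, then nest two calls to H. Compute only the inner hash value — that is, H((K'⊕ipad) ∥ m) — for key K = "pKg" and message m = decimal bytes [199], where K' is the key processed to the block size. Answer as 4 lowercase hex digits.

Key "pKg" = 70 4b 67 is 3 bytes ≤ B = 7; zero-pad to 7 bytes: K' = 70 4b 67 00 00 00 00.
K' ⊕ ipad = 46 7d 51 36 36 36 36.
Inner input = 46 7d 51 36 36 36 36 ∥ c7.
Inner hash: even-index sum = 259 mod 256 = 3; odd-index sum = 432 mod 256 = 176 → 03 b0.

03b0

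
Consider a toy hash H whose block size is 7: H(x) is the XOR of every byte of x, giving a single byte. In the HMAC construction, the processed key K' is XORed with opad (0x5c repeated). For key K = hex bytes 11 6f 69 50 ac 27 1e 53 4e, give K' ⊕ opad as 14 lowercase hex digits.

Key hex bytes 11 6f 69 50 ac 27 1e 53 4e is 9 bytes > B = 7, so hash it first: H(key) = cf, then zero-pad to 7 bytes: K' = cf 00 00 00 00 00 00.
XOR each byte with 0x5c: cf⊕5c=93, 00⊕5c=5c, 00⊕5c=5c, 00⊕5c=5c, 00⊕5c=5c, 00⊕5c=5c, 00⊕5c=5c.

935c5c5c5c5c5c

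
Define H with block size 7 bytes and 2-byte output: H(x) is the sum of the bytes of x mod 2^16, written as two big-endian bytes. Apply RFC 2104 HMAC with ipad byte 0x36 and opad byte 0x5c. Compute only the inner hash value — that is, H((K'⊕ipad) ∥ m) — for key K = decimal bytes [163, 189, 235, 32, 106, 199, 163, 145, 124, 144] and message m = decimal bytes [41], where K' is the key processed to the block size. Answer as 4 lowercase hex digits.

0254

Key decimal bytes [163, 189, 235, 32, 106, 199, 163, 145, 124, 144] = a3 bd eb 20 6a c7 a3 91 7c 90 is 10 bytes > B = 7, so hash it first: H(key) = 05 dc, then zero-pad to 7 bytes: K' = 05 dc 00 00 00 00 00.
K' ⊕ ipad = 33 ea 36 36 36 36 36.
Inner input = 33 ea 36 36 36 36 36 ∥ 29.
Inner hash: sum = 51+234+54+54+54+54+54+41 = 596 → 02 54.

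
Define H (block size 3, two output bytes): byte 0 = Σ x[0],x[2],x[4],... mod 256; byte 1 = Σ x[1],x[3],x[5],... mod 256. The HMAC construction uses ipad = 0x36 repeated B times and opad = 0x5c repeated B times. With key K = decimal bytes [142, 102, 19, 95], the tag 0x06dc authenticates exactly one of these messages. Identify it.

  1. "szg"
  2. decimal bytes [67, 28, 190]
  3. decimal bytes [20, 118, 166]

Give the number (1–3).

3

Key decimal bytes [142, 102, 19, 95] = 8e 66 13 5f is 4 bytes > B = 3, so hash it first: H(key) = a1 c5, then zero-pad to 3 bytes: K' = a1 c5 00.
K' ⊕ ipad = 97 f3 36; K' ⊕ opad = fd 99 5c.
m1: inner = H(97 f3 36 73 7a 67) = 47 cd; tag = H(fd 99 5c 47 cd) = 26e0
m2: inner = H(97 f3 36 43 1c be) = e9 f4; tag = H(fd 99 5c e9 f4) = 4d82
m3: inner = H(97 f3 36 14 76 a6) = 43 ad; tag = H(fd 99 5c 43 ad) = 06dc ← matches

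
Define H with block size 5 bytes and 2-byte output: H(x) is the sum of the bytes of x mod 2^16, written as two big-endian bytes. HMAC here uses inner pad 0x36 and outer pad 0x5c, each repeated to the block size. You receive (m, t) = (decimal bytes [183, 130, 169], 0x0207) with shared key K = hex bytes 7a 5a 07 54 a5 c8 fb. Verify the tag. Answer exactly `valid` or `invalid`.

invalid

Key hex bytes 7a 5a 07 54 a5 c8 fb is 7 bytes > B = 5, so hash it first: H(key) = 03 97, then zero-pad to 5 bytes: K' = 03 97 00 00 00.
K' ⊕ ipad = 35 a1 36 36 36; K' ⊕ opad = 5f cb 5c 5c 5c.
Inner hash: sum = 53+161+54+54+54+183+130+169 = 858 → 03 5a.
Outer hash (recomputed tag): sum = 95+203+92+92+92+3+90 = 667 → 02 9b.
Recomputed tag = 029b; claimed = 0207 → mismatch.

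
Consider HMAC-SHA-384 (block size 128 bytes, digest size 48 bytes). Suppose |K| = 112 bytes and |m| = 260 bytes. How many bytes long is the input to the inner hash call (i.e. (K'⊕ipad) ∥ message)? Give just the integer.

388

Key is 112 ≤ 128 bytes, zero-padded: |K'| = 128.
Inner input = (K'⊕ipad) ∥ m → 128 + 260 = 388 bytes.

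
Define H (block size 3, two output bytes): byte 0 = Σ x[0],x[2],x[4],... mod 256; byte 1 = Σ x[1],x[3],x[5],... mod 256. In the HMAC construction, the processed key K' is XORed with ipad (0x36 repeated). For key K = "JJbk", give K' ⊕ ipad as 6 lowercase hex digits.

Key "JJbk" = 4a 4a 62 6b is 4 bytes > B = 3, so hash it first: H(key) = ac b5, then zero-pad to 3 bytes: K' = ac b5 00.
XOR each byte with 0x36: ac⊕36=9a, b5⊕36=83, 00⊕36=36.

9a8336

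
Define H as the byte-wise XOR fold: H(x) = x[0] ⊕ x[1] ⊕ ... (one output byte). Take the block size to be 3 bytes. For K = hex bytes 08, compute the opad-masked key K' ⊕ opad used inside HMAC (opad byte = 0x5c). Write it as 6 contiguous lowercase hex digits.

Key hex bytes 08 is 1 byte ≤ B = 3; zero-pad to 3 bytes: K' = 08 00 00.
XOR each byte with 0x5c: 08⊕5c=54, 00⊕5c=5c, 00⊕5c=5c.

545c5c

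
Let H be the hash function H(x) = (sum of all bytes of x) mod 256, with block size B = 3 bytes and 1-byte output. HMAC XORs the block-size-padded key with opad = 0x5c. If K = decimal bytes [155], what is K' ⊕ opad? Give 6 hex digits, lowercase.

c75c5c

Key decimal bytes [155] = 9b is 1 byte ≤ B = 3; zero-pad to 3 bytes: K' = 9b 00 00.
XOR each byte with 0x5c: 9b⊕5c=c7, 00⊕5c=5c, 00⊕5c=5c.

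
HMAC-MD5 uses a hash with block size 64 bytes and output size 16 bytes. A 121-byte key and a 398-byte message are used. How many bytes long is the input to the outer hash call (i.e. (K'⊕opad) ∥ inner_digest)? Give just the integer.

80

Key is 121 > 64 bytes, so it is hashed to 16 bytes then zero-padded to 64: |K'| = 64.
Outer input = (K'⊕opad) ∥ H(inner) → 64 + 16 = 80 bytes.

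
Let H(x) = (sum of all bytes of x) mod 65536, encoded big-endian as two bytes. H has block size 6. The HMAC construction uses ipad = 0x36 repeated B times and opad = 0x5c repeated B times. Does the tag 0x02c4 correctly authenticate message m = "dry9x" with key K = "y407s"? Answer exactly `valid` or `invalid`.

valid

Key "y407s" = 79 34 30 37 73 is 5 bytes ≤ B = 6; zero-pad to 6 bytes: K' = 79 34 30 37 73 00.
K' ⊕ ipad = 4f 02 06 01 45 36; K' ⊕ opad = 25 68 6c 6b 2f 5c.
Inner hash: sum = 79+2+6+1+69+54+100+114+121+57+120 = 723 → 02 d3.
Outer hash (recomputed tag): sum = 37+104+108+107+47+92+2+211 = 708 → 02 c4.
Recomputed tag = 02c4; claimed = 02c4 → match.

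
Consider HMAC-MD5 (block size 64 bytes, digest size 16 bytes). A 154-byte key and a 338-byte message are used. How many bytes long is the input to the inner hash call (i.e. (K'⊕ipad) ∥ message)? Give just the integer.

Key is 154 > 64 bytes, so it is hashed to 16 bytes then zero-padded to 64: |K'| = 64.
Inner input = (K'⊕ipad) ∥ m → 64 + 338 = 402 bytes.

402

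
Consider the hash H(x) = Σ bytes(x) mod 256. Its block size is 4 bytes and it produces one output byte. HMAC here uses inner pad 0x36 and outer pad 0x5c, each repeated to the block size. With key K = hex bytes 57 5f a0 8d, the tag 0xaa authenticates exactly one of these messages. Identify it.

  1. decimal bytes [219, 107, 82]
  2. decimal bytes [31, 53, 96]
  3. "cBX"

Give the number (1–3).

Key hex bytes 57 5f a0 8d is exactly B = 4 bytes: K' = 57 5f a0 8d.
K' ⊕ ipad = 61 69 96 bb; K' ⊕ opad = 0b 03 fc d1.
m1: inner = H(61 69 96 bb db 6b 52) = b3; tag = H(0b 03 fc d1 b3) = 8e
m2: inner = H(61 69 96 bb 1f 35 60) = cf; tag = H(0b 03 fc d1 cf) = aa ← matches
m3: inner = H(61 69 96 bb 63 42 58) = 18; tag = H(0b 03 fc d1 18) = f3

2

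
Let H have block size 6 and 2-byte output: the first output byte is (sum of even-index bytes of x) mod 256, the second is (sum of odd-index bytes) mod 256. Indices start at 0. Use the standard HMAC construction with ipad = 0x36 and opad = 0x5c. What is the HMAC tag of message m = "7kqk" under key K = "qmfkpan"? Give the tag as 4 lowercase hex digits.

Key "qmfkpan" = 71 6d 66 6b 70 61 6e is 7 bytes > B = 6, so hash it first: H(key) = b5 39, then zero-pad to 6 bytes: K' = b5 39 00 00 00 00.
K' ⊕ ipad = 83 0f 36 36 36 36.  K' ⊕ opad = e9 65 5c 5c 5c 5c.
Inner input = (K'⊕ipad) ∥ m = 83 0f 36 36 36 36 ∥ 37 6b 71 6b.
Inner hash: even-index sum = 407 mod 256 = 151; odd-index sum = 337 mod 256 = 81 → 97 51.
Outer input = (K'⊕opad) ∥ inner = e9 65 5c 5c 5c 5c ∥ 97 51.
Outer hash (tag): even-index sum = 568 mod 256 = 56; odd-index sum = 366 mod 256 = 110 → 38 6e.

386e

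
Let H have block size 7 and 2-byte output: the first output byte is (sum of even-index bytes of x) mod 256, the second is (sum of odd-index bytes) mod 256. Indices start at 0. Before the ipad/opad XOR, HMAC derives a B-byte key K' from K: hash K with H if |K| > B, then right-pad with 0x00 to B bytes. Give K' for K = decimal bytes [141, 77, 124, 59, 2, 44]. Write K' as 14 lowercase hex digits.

8d4d7c3b022c00

Key decimal bytes [141, 77, 124, 59, 2, 44] = 8d 4d 7c 3b 02 2c is 6 bytes ≤ B = 7; zero-pad to 7 bytes: K' = 8d 4d 7c 3b 02 2c 00.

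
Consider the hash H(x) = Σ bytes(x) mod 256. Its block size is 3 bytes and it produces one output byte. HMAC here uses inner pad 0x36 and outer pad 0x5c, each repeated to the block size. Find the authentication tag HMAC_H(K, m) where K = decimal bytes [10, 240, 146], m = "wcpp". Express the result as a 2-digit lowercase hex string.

Key decimal bytes [10, 240, 146] = 0a f0 92 is exactly B = 3 bytes: K' = 0a f0 92.
K' ⊕ ipad = 3c c6 a4.  K' ⊕ opad = 56 ac ce.
Inner input = (K'⊕ipad) ∥ m = 3c c6 a4 ∥ 77 63 70 70.
Inner hash: sum = 60+198+164+119+99+112+112 = 864; mod 256 = 96 → 60.
Outer input = (K'⊕opad) ∥ inner = 56 ac ce ∥ 60.
Outer hash (tag): sum = 86+172+206+96 = 560; mod 256 = 48 → 30.

30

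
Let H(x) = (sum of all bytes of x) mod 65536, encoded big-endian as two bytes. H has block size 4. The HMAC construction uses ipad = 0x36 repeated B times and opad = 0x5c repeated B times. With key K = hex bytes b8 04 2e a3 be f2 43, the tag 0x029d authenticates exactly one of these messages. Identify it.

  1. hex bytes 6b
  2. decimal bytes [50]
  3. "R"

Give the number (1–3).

Key hex bytes b8 04 2e a3 be f2 43 is 7 bytes > B = 4, so hash it first: H(key) = 03 80, then zero-pad to 4 bytes: K' = 03 80 00 00.
K' ⊕ ipad = 35 b6 36 36; K' ⊕ opad = 5f dc 5c 5c.
m1: inner = H(35 b6 36 36 6b) = 01 c2; tag = H(5f dc 5c 5c 01 c2) = 02b6
m2: inner = H(35 b6 36 36 32) = 01 89; tag = H(5f dc 5c 5c 01 89) = 027d
m3: inner = H(35 b6 36 36 52) = 01 a9; tag = H(5f dc 5c 5c 01 a9) = 029d ← matches

3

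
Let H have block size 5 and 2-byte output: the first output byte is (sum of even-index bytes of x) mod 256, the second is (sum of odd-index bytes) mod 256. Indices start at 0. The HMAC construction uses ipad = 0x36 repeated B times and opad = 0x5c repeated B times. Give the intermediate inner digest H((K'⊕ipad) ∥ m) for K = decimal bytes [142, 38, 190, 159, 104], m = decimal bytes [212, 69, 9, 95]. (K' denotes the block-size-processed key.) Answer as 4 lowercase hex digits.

4296

Key decimal bytes [142, 38, 190, 159, 104] = 8e 26 be 9f 68 is exactly B = 5 bytes: K' = 8e 26 be 9f 68.
K' ⊕ ipad = b8 10 88 a9 5e.
Inner input = b8 10 88 a9 5e ∥ d4 45 09 5f.
Inner hash: even-index sum = 578 mod 256 = 66; odd-index sum = 406 mod 256 = 150 → 42 96.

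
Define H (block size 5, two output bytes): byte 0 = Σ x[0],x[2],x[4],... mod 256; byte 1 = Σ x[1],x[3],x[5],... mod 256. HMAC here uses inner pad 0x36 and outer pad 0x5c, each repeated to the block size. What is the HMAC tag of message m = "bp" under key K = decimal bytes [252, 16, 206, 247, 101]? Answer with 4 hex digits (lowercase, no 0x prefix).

Key decimal bytes [252, 16, 206, 247, 101] = fc 10 ce f7 65 is exactly B = 5 bytes: K' = fc 10 ce f7 65.
K' ⊕ ipad = ca 26 f8 c1 53.  K' ⊕ opad = a0 4c 92 ab 39.
Inner input = (K'⊕ipad) ∥ m = ca 26 f8 c1 53 ∥ 62 70.
Inner hash: even-index sum = 645 mod 256 = 133; odd-index sum = 329 mod 256 = 73 → 85 49.
Outer input = (K'⊕opad) ∥ inner = a0 4c 92 ab 39 ∥ 85 49.
Outer hash (tag): even-index sum = 436 mod 256 = 180; odd-index sum = 380 mod 256 = 124 → b4 7c.

b47c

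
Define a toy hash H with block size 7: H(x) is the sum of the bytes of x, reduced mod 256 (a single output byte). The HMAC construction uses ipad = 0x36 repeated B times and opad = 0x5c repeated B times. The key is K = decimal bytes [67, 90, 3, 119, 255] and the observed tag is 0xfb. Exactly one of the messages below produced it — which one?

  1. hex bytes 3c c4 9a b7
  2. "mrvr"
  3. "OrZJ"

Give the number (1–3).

Key decimal bytes [67, 90, 3, 119, 255] = 43 5a 03 77 ff is 5 bytes ≤ B = 7; zero-pad to 7 bytes: K' = 43 5a 03 77 ff 00 00.
K' ⊕ ipad = 75 6c 35 41 c9 36 36; K' ⊕ opad = 1f 06 5f 2b a3 5c 5c.
m1: inner = H(75 6c 35 41 c9 36 36 3c c4 9a b7) = dd; tag = H(1f 06 5f 2b a3 5c 5c dd) = e7
m2: inner = H(75 6c 35 41 c9 36 36 6d 72 76 72) = 53; tag = H(1f 06 5f 2b a3 5c 5c 53) = 5d
m3: inner = H(75 6c 35 41 c9 36 36 4f 72 5a 4a) = f1; tag = H(1f 06 5f 2b a3 5c 5c f1) = fb ← matches

3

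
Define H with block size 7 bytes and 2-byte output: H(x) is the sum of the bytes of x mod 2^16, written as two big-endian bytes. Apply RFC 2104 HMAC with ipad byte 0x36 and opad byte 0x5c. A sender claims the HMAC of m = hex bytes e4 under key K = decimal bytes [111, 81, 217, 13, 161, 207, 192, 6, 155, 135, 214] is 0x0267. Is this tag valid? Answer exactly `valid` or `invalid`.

Key decimal bytes [111, 81, 217, 13, 161, 207, 192, 6, 155, 135, 214] = 6f 51 d9 0d a1 cf c0 06 9b 87 d6 is 11 bytes > B = 7, so hash it first: H(key) = 05 d4, then zero-pad to 7 bytes: K' = 05 d4 00 00 00 00 00.
K' ⊕ ipad = 33 e2 36 36 36 36 36; K' ⊕ opad = 59 88 5c 5c 5c 5c 5c.
Inner hash: sum = 51+226+54+54+54+54+54+228 = 775 → 03 07.
Outer hash (recomputed tag): sum = 89+136+92+92+92+92+92+3+7 = 695 → 02 b7.
Recomputed tag = 02b7; claimed = 0267 → mismatch.

invalid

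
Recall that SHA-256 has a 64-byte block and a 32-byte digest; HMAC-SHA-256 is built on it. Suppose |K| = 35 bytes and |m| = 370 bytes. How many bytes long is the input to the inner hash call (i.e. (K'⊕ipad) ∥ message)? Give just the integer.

434

Key is 35 ≤ 64 bytes, zero-padded: |K'| = 64.
Inner input = (K'⊕ipad) ∥ m → 64 + 370 = 434 bytes.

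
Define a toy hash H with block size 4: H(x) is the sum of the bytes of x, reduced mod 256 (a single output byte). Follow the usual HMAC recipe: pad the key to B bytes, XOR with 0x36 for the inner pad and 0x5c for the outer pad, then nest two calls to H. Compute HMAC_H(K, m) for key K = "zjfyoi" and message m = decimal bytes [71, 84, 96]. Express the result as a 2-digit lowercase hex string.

Key "zjfyoi" = 7a 6a 66 79 6f 69 is 6 bytes > B = 4, so hash it first: H(key) = 9b, then zero-pad to 4 bytes: K' = 9b 00 00 00.
K' ⊕ ipad = ad 36 36 36.  K' ⊕ opad = c7 5c 5c 5c.
Inner input = (K'⊕ipad) ∥ m = ad 36 36 36 ∥ 47 54 60.
Inner hash: sum = 173+54+54+54+71+84+96 = 586; mod 256 = 74 → 4a.
Outer input = (K'⊕opad) ∥ inner = c7 5c 5c 5c ∥ 4a.
Outer hash (tag): sum = 199+92+92+92+74 = 549; mod 256 = 37 → 25.

25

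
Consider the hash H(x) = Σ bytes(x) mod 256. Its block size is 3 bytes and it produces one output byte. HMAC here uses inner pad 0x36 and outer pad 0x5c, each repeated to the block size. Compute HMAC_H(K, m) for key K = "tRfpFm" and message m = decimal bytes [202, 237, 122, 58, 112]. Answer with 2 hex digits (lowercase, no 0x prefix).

8b

Key "tRfpFm" = 74 52 66 70 46 6d is 6 bytes > B = 3, so hash it first: H(key) = 4f, then zero-pad to 3 bytes: K' = 4f 00 00.
K' ⊕ ipad = 79 36 36.  K' ⊕ opad = 13 5c 5c.
Inner input = (K'⊕ipad) ∥ m = 79 36 36 ∥ ca ed 7a 3a 70.
Inner hash: sum = 121+54+54+202+237+122+58+112 = 960; mod 256 = 192 → c0.
Outer input = (K'⊕opad) ∥ inner = 13 5c 5c ∥ c0.
Outer hash (tag): sum = 19+92+92+192 = 395; mod 256 = 139 → 8b.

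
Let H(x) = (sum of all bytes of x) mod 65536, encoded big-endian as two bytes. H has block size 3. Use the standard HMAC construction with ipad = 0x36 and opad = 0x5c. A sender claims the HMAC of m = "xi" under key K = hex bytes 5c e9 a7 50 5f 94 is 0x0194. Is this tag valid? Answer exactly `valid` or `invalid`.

valid

Key hex bytes 5c e9 a7 50 5f 94 is 6 bytes > B = 3, so hash it first: H(key) = 03 2f, then zero-pad to 3 bytes: K' = 03 2f 00.
K' ⊕ ipad = 35 19 36; K' ⊕ opad = 5f 73 5c.
Inner hash: sum = 53+25+54+120+105 = 357 → 01 65.
Outer hash (recomputed tag): sum = 95+115+92+1+101 = 404 → 01 94.
Recomputed tag = 0194; claimed = 0194 → match.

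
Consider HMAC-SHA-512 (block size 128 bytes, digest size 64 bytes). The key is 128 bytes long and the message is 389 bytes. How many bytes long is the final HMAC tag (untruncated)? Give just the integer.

The tag is one SHA-512 digest: 64 bytes.

64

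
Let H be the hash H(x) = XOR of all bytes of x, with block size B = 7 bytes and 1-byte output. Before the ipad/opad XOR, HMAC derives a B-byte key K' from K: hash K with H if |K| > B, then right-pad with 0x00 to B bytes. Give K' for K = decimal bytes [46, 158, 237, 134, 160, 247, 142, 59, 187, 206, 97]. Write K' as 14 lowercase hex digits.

2d000000000000

|K| = 11 > B = 7, so first hash the key.
H(K): XOR 2e⊕9e⊕ed⊕86⊕a0⊕f7⊕8e⊕3b⊕bb⊕ce⊕61 = 2d.
Zero-pad H(K) = 2d to 7 bytes: K' = 2d 00 00 00 00 00 00.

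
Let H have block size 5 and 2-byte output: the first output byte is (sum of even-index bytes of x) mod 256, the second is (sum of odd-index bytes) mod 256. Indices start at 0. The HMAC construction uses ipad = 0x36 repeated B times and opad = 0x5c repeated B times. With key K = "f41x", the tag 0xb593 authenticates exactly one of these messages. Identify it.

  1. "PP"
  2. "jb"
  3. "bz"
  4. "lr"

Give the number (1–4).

Key "f41x" = 66 34 31 78 is 4 bytes ≤ B = 5; zero-pad to 5 bytes: K' = 66 34 31 78 00.
K' ⊕ ipad = 50 02 07 4e 36; K' ⊕ opad = 3a 68 6d 24 5c.
m1: inner = H(50 02 07 4e 36 50 50) = dd a0; tag = H(3a 68 6d 24 5c dd a0) = a369
m2: inner = H(50 02 07 4e 36 6a 62) = ef ba; tag = H(3a 68 6d 24 5c ef ba) = bd7b
m3: inner = H(50 02 07 4e 36 62 7a) = 07 b2; tag = H(3a 68 6d 24 5c 07 b2) = b593 ← matches
m4: inner = H(50 02 07 4e 36 6c 72) = ff bc; tag = H(3a 68 6d 24 5c ff bc) = bf8b

3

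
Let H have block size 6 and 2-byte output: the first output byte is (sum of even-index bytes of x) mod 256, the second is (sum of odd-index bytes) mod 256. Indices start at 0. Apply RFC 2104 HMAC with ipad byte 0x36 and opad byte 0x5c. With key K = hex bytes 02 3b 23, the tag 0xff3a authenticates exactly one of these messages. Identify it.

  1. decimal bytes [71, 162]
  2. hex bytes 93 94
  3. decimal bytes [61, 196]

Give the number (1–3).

Key hex bytes 02 3b 23 is 3 bytes ≤ B = 6; zero-pad to 6 bytes: K' = 02 3b 23 00 00 00.
K' ⊕ ipad = 34 0d 15 36 36 36; K' ⊕ opad = 5e 67 7f 5c 5c 5c.
m1: inner = H(34 0d 15 36 36 36 47 a2) = c6 1b; tag = H(5e 67 7f 5c 5c 5c c6 1b) = ff3a ← matches
m2: inner = H(34 0d 15 36 36 36 93 94) = 12 0d; tag = H(5e 67 7f 5c 5c 5c 12 0d) = 4b2c
m3: inner = H(34 0d 15 36 36 36 3d c4) = bc 3d; tag = H(5e 67 7f 5c 5c 5c bc 3d) = f55c

1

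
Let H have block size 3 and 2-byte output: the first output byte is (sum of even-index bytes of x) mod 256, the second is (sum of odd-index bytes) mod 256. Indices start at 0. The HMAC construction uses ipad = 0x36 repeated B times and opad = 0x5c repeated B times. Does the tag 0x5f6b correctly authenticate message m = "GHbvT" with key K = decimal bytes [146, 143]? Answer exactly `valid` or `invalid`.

invalid

Key decimal bytes [146, 143] = 92 8f is 2 bytes ≤ B = 3; zero-pad to 3 bytes: K' = 92 8f 00.
K' ⊕ ipad = a4 b9 36; K' ⊕ opad = ce d3 5c.
Inner hash: even-index sum = 408 mod 256 = 152; odd-index sum = 438 mod 256 = 182 → 98 b6.
Outer hash (recomputed tag): even-index sum = 480 mod 256 = 224; odd-index sum = 363 mod 256 = 107 → e0 6b.
Recomputed tag = e06b; claimed = 5f6b → mismatch.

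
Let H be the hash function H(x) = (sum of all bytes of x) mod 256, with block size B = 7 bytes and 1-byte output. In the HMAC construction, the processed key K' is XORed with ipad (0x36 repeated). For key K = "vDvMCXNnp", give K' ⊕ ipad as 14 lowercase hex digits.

Key "vDvMCXNnp" = 76 44 76 4d 43 58 4e 6e 70 is 9 bytes > B = 7, so hash it first: H(key) = 44, then zero-pad to 7 bytes: K' = 44 00 00 00 00 00 00.
XOR each byte with 0x36: 44⊕36=72, 00⊕36=36, 00⊕36=36, 00⊕36=36, 00⊕36=36, 00⊕36=36, 00⊕36=36.

72363636363636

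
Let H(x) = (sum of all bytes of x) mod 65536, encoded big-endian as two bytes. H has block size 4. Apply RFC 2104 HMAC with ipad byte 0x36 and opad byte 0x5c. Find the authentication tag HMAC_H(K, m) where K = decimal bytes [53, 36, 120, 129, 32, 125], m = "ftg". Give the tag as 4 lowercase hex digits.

0287

Key decimal bytes [53, 36, 120, 129, 32, 125] = 35 24 78 81 20 7d is 6 bytes > B = 4, so hash it first: H(key) = 01 ef, then zero-pad to 4 bytes: K' = 01 ef 00 00.
K' ⊕ ipad = 37 d9 36 36.  K' ⊕ opad = 5d b3 5c 5c.
Inner input = (K'⊕ipad) ∥ m = 37 d9 36 36 ∥ 66 74 67.
Inner hash: sum = 55+217+54+54+102+116+103 = 701 → 02 bd.
Outer input = (K'⊕opad) ∥ inner = 5d b3 5c 5c ∥ 02 bd.
Outer hash (tag): sum = 93+179+92+92+2+189 = 647 → 02 87.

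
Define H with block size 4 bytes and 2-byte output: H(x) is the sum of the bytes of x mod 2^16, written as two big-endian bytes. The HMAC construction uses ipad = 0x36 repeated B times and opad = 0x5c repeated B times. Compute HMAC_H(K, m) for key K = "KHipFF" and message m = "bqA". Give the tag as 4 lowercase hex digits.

Key "KHipFF" = 4b 48 69 70 46 46 is 6 bytes > B = 4, so hash it first: H(key) = 01 f8, then zero-pad to 4 bytes: K' = 01 f8 00 00.
K' ⊕ ipad = 37 ce 36 36.  K' ⊕ opad = 5d a4 5c 5c.
Inner input = (K'⊕ipad) ∥ m = 37 ce 36 36 ∥ 62 71 41.
Inner hash: sum = 55+206+54+54+98+113+65 = 645 → 02 85.
Outer input = (K'⊕opad) ∥ inner = 5d a4 5c 5c ∥ 02 85.
Outer hash (tag): sum = 93+164+92+92+2+133 = 576 → 02 40.

0240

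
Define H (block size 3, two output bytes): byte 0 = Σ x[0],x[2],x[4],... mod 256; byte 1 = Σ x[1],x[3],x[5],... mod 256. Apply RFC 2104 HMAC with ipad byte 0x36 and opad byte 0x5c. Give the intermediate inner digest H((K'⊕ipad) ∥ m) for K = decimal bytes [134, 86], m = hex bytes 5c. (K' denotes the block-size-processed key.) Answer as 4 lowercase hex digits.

Key decimal bytes [134, 86] = 86 56 is 2 bytes ≤ B = 3; zero-pad to 3 bytes: K' = 86 56 00.
K' ⊕ ipad = b0 60 36.
Inner input = b0 60 36 ∥ 5c.
Inner hash: even-index sum = 230 mod 256 = 230; odd-index sum = 188 mod 256 = 188 → e6 bc.

e6bc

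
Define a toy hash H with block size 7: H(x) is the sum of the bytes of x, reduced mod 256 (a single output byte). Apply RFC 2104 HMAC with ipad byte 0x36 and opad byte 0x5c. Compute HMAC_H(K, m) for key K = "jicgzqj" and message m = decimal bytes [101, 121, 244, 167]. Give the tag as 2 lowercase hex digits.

Key "jicgzqj" = 6a 69 63 67 7a 71 6a is exactly B = 7 bytes: K' = 6a 69 63 67 7a 71 6a.
K' ⊕ ipad = 5c 5f 55 51 4c 47 5c.  K' ⊕ opad = 36 35 3f 3b 26 2d 36.
Inner input = (K'⊕ipad) ∥ m = 5c 5f 55 51 4c 47 5c ∥ 65 79 f4 a7.
Inner hash: sum = 92+95+85+81+76+71+92+101+121+244+167 = 1225; mod 256 = 201 → c9.
Outer input = (K'⊕opad) ∥ inner = 36 35 3f 3b 26 2d 36 ∥ c9.
Outer hash (tag): sum = 54+53+63+59+38+45+54+201 = 567; mod 256 = 55 → 37.

37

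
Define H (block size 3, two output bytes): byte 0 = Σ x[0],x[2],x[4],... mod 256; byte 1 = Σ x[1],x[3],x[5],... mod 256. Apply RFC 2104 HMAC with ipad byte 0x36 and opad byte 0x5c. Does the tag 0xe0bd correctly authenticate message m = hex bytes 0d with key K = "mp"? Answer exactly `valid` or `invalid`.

Key "mp" = 6d 70 is 2 bytes ≤ B = 3; zero-pad to 3 bytes: K' = 6d 70 00.
K' ⊕ ipad = 5b 46 36; K' ⊕ opad = 31 2c 5c.
Inner hash: even-index sum = 145 mod 256 = 145; odd-index sum = 83 mod 256 = 83 → 91 53.
Outer hash (recomputed tag): even-index sum = 224 mod 256 = 224; odd-index sum = 189 mod 256 = 189 → e0 bd.
Recomputed tag = e0bd; claimed = e0bd → match.

valid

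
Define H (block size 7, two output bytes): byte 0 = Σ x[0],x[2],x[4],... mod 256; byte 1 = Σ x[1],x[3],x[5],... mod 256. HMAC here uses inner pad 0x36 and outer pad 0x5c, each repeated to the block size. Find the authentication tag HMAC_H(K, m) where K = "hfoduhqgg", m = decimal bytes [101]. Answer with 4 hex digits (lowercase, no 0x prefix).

Key "hfoduhqgg" = 68 66 6f 64 75 68 71 67 67 is 9 bytes > B = 7, so hash it first: H(key) = 24 99, then zero-pad to 7 bytes: K' = 24 99 00 00 00 00 00.
K' ⊕ ipad = 12 af 36 36 36 36 36.  K' ⊕ opad = 78 c5 5c 5c 5c 5c 5c.
Inner input = (K'⊕ipad) ∥ m = 12 af 36 36 36 36 36 ∥ 65.
Inner hash: even-index sum = 180 mod 256 = 180; odd-index sum = 384 mod 256 = 128 → b4 80.
Outer input = (K'⊕opad) ∥ inner = 78 c5 5c 5c 5c 5c 5c ∥ b4 80.
Outer hash (tag): even-index sum = 524 mod 256 = 12; odd-index sum = 561 mod 256 = 49 → 0c 31.

0c31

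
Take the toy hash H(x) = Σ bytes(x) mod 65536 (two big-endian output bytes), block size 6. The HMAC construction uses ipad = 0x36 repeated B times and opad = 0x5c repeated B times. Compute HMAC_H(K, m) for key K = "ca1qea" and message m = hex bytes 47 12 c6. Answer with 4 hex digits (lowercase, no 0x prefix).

0251

Key "ca1qea" = 63 61 31 71 65 61 is exactly B = 6 bytes: K' = 63 61 31 71 65 61.
K' ⊕ ipad = 55 57 07 47 53 57.  K' ⊕ opad = 3f 3d 6d 2d 39 3d.
Inner input = (K'⊕ipad) ∥ m = 55 57 07 47 53 57 ∥ 47 12 c6.
Inner hash: sum = 85+87+7+71+83+87+71+18+198 = 707 → 02 c3.
Outer input = (K'⊕opad) ∥ inner = 3f 3d 6d 2d 39 3d ∥ 02 c3.
Outer hash (tag): sum = 63+61+109+45+57+61+2+195 = 593 → 02 51.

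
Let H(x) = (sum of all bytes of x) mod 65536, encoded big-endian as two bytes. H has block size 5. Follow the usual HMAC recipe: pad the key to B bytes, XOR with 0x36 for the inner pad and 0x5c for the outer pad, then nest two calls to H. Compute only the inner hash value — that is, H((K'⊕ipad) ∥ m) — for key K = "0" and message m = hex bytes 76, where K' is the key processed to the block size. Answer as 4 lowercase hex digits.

0154

Key "0" = 30 is 1 byte ≤ B = 5; zero-pad to 5 bytes: K' = 30 00 00 00 00.
K' ⊕ ipad = 06 36 36 36 36.
Inner input = 06 36 36 36 36 ∥ 76.
Inner hash: sum = 6+54+54+54+54+118 = 340 → 01 54.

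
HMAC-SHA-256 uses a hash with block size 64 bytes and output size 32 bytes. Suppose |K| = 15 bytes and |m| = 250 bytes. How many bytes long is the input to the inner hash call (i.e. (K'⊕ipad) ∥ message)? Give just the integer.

Key is 15 ≤ 64 bytes, zero-padded: |K'| = 64.
Inner input = (K'⊕ipad) ∥ m → 64 + 250 = 314 bytes.

314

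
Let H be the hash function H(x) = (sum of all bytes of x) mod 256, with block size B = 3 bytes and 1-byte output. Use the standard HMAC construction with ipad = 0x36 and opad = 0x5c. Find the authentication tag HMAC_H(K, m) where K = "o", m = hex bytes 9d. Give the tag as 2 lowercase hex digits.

4d

Key "o" = 6f is 1 byte ≤ B = 3; zero-pad to 3 bytes: K' = 6f 00 00.
K' ⊕ ipad = 59 36 36.  K' ⊕ opad = 33 5c 5c.
Inner input = (K'⊕ipad) ∥ m = 59 36 36 ∥ 9d.
Inner hash: sum = 89+54+54+157 = 354; mod 256 = 98 → 62.
Outer input = (K'⊕opad) ∥ inner = 33 5c 5c ∥ 62.
Outer hash (tag): sum = 51+92+92+98 = 333; mod 256 = 77 → 4d.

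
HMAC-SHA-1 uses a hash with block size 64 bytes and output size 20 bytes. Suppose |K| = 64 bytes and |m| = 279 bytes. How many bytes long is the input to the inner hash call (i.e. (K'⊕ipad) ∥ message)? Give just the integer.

343

Key is 64 ≤ 64 bytes, zero-padded: |K'| = 64.
Inner input = (K'⊕ipad) ∥ m → 64 + 279 = 343 bytes.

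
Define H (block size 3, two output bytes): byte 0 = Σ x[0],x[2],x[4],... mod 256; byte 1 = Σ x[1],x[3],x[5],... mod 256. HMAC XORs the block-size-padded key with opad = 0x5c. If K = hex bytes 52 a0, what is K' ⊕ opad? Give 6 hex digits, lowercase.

0efc5c

Key hex bytes 52 a0 is 2 bytes ≤ B = 3; zero-pad to 3 bytes: K' = 52 a0 00.
XOR each byte with 0x5c: 52⊕5c=0e, a0⊕5c=fc, 00⊕5c=5c.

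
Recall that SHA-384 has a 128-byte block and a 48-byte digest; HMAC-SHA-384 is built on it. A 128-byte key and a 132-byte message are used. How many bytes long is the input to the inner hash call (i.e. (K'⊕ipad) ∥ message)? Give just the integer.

260

Key is 128 ≤ 128 bytes, zero-padded: |K'| = 128.
Inner input = (K'⊕ipad) ∥ m → 128 + 132 = 260 bytes.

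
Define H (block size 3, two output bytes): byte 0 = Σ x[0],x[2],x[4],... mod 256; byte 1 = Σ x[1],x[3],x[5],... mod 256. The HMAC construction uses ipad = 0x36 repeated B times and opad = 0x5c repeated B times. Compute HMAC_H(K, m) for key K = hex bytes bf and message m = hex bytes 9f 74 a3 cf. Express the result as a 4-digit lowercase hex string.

b75e

Key hex bytes bf is 1 byte ≤ B = 3; zero-pad to 3 bytes: K' = bf 00 00.
K' ⊕ ipad = 89 36 36.  K' ⊕ opad = e3 5c 5c.
Inner input = (K'⊕ipad) ∥ m = 89 36 36 ∥ 9f 74 a3 cf.
Inner hash: even-index sum = 514 mod 256 = 2; odd-index sum = 376 mod 256 = 120 → 02 78.
Outer input = (K'⊕opad) ∥ inner = e3 5c 5c ∥ 02 78.
Outer hash (tag): even-index sum = 439 mod 256 = 183; odd-index sum = 94 mod 256 = 94 → b7 5e.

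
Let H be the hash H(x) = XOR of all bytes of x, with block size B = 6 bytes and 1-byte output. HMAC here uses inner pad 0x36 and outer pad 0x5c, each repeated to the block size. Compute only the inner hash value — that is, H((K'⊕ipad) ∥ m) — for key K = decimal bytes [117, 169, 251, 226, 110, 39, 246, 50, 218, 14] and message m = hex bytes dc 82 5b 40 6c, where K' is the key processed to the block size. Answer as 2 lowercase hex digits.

Key decimal bytes [117, 169, 251, 226, 110, 39, 246, 50, 218, 14] = 75 a9 fb e2 6e 27 f6 32 da 0e is 10 bytes > B = 6, so hash it first: H(key) = 9c, then zero-pad to 6 bytes: K' = 9c 00 00 00 00 00.
K' ⊕ ipad = aa 36 36 36 36 36.
Inner input = aa 36 36 36 36 36 ∥ dc 82 5b 40 6c.
Inner hash: XOR aa⊕36⊕36⊕36⊕36⊕36⊕dc⊕82⊕5b⊕40⊕6c = b5.

b5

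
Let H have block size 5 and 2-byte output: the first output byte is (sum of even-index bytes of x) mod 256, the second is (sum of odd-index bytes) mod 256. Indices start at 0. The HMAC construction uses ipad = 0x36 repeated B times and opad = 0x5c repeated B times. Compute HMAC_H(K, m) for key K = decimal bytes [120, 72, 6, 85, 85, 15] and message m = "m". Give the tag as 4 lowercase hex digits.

Key decimal bytes [120, 72, 6, 85, 85, 15] = 78 48 06 55 55 0f is 6 bytes > B = 5, so hash it first: H(key) = d3 ac, then zero-pad to 5 bytes: K' = d3 ac 00 00 00.
K' ⊕ ipad = e5 9a 36 36 36.  K' ⊕ opad = 8f f0 5c 5c 5c.
Inner input = (K'⊕ipad) ∥ m = e5 9a 36 36 36 ∥ 6d.
Inner hash: even-index sum = 337 mod 256 = 81; odd-index sum = 317 mod 256 = 61 → 51 3d.
Outer input = (K'⊕opad) ∥ inner = 8f f0 5c 5c 5c ∥ 51 3d.
Outer hash (tag): even-index sum = 388 mod 256 = 132; odd-index sum = 413 mod 256 = 157 → 84 9d.

849d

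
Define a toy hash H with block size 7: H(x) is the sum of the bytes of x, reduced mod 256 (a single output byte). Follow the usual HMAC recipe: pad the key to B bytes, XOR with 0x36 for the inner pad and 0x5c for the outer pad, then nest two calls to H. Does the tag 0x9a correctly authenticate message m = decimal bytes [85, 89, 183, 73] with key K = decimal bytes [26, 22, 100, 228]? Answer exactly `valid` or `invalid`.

invalid

Key decimal bytes [26, 22, 100, 228] = 1a 16 64 e4 is 4 bytes ≤ B = 7; zero-pad to 7 bytes: K' = 1a 16 64 e4 00 00 00.
K' ⊕ ipad = 2c 20 52 d2 36 36 36; K' ⊕ opad = 46 4a 38 b8 5c 5c 5c.
Inner hash: sum = 44+32+82+210+54+54+54+85+89+183+73 = 960; mod 256 = 192 → c0.
Outer hash (recomputed tag): sum = 70+74+56+184+92+92+92+192 = 852; mod 256 = 84 → 54.
Recomputed tag = 54; claimed = 9a → mismatch.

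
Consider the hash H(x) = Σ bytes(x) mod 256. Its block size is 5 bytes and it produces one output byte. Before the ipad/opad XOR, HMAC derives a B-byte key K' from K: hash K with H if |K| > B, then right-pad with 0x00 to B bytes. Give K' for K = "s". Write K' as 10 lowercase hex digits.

7300000000

Key "s" = 73 is 1 byte ≤ B = 5; zero-pad to 5 bytes: K' = 73 00 00 00 00.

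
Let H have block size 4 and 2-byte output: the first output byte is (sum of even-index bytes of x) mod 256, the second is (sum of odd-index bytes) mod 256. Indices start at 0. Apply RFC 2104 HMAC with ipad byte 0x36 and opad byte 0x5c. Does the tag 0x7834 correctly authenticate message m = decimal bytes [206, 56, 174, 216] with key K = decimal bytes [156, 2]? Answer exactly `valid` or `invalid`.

valid

Key decimal bytes [156, 2] = 9c 02 is 2 bytes ≤ B = 4; zero-pad to 4 bytes: K' = 9c 02 00 00.
K' ⊕ ipad = aa 34 36 36; K' ⊕ opad = c0 5e 5c 5c.
Inner hash: even-index sum = 604 mod 256 = 92; odd-index sum = 378 mod 256 = 122 → 5c 7a.
Outer hash (recomputed tag): even-index sum = 376 mod 256 = 120; odd-index sum = 308 mod 256 = 52 → 78 34.
Recomputed tag = 7834; claimed = 7834 → match.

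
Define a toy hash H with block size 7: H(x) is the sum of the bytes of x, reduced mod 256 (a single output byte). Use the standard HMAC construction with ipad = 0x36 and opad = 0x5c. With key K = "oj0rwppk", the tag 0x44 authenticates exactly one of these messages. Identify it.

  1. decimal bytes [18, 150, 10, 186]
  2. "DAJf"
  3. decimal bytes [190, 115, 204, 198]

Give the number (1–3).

1

Key "oj0rwppk" = 6f 6a 30 72 77 70 70 6b is 8 bytes > B = 7, so hash it first: H(key) = 3d, then zero-pad to 7 bytes: K' = 3d 00 00 00 00 00 00.
K' ⊕ ipad = 0b 36 36 36 36 36 36; K' ⊕ opad = 61 5c 5c 5c 5c 5c 5c.
m1: inner = H(0b 36 36 36 36 36 36 12 96 0a ba) = bb; tag = H(61 5c 5c 5c 5c 5c 5c bb) = 44 ← matches
m2: inner = H(0b 36 36 36 36 36 36 44 41 4a 66) = 84; tag = H(61 5c 5c 5c 5c 5c 5c 84) = 0d
m3: inner = H(0b 36 36 36 36 36 36 be 73 cc c6) = 12; tag = H(61 5c 5c 5c 5c 5c 5c 12) = 9b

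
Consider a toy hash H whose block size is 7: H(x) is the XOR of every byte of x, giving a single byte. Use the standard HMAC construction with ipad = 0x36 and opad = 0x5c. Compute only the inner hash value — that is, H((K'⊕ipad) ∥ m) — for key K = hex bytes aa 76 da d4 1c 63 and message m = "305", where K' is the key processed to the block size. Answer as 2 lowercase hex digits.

ad

Key hex bytes aa 76 da d4 1c 63 is 6 bytes ≤ B = 7; zero-pad to 7 bytes: K' = aa 76 da d4 1c 63 00.
K' ⊕ ipad = 9c 40 ec e2 2a 55 36.
Inner input = 9c 40 ec e2 2a 55 36 ∥ 33 30 35.
Inner hash: XOR 9c⊕40⊕ec⊕e2⊕2a⊕55⊕36⊕33⊕30⊕35 = ad.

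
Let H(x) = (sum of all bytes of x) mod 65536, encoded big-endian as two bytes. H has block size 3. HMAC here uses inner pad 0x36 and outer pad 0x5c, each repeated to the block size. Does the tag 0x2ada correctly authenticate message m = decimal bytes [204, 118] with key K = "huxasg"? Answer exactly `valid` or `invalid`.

Key "huxasg" = 68 75 78 61 73 67 is 6 bytes > B = 3, so hash it first: H(key) = 02 90, then zero-pad to 3 bytes: K' = 02 90 00.
K' ⊕ ipad = 34 a6 36; K' ⊕ opad = 5e cc 5c.
Inner hash: sum = 52+166+54+204+118 = 594 → 02 52.
Outer hash (recomputed tag): sum = 94+204+92+2+82 = 474 → 01 da.
Recomputed tag = 01da; claimed = 2ada → mismatch.

invalid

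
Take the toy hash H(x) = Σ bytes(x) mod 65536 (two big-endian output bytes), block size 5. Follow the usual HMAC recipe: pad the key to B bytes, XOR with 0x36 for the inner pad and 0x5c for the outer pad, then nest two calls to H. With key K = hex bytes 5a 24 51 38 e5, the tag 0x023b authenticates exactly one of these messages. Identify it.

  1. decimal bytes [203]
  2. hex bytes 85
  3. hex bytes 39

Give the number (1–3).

Key hex bytes 5a 24 51 38 e5 is exactly B = 5 bytes: K' = 5a 24 51 38 e5.
K' ⊕ ipad = 6c 12 67 0e d3; K' ⊕ opad = 06 78 0d 64 b9.
m1: inner = H(6c 12 67 0e d3 cb) = 02 91; tag = H(06 78 0d 64 b9 02 91) = 023b ← matches
m2: inner = H(6c 12 67 0e d3 85) = 02 4b; tag = H(06 78 0d 64 b9 02 4b) = 01f5
m3: inner = H(6c 12 67 0e d3 39) = 01 ff; tag = H(06 78 0d 64 b9 01 ff) = 02a8

1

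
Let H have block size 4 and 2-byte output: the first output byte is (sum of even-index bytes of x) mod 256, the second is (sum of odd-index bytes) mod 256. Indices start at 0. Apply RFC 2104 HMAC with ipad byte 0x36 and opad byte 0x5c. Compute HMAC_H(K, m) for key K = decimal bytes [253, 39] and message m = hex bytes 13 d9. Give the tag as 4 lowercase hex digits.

11f7

Key decimal bytes [253, 39] = fd 27 is 2 bytes ≤ B = 4; zero-pad to 4 bytes: K' = fd 27 00 00.
K' ⊕ ipad = cb 11 36 36.  K' ⊕ opad = a1 7b 5c 5c.
Inner input = (K'⊕ipad) ∥ m = cb 11 36 36 ∥ 13 d9.
Inner hash: even-index sum = 276 mod 256 = 20; odd-index sum = 288 mod 256 = 32 → 14 20.
Outer input = (K'⊕opad) ∥ inner = a1 7b 5c 5c ∥ 14 20.
Outer hash (tag): even-index sum = 273 mod 256 = 17; odd-index sum = 247 mod 256 = 247 → 11 f7.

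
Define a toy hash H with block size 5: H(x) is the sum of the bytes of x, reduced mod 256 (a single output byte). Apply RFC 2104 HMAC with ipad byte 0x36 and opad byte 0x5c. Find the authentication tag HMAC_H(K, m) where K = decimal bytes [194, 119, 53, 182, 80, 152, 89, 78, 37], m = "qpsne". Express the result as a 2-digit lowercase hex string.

e1

Key decimal bytes [194, 119, 53, 182, 80, 152, 89, 78, 37] = c2 77 35 b6 50 98 59 4e 25 is 9 bytes > B = 5, so hash it first: H(key) = d8, then zero-pad to 5 bytes: K' = d8 00 00 00 00.
K' ⊕ ipad = ee 36 36 36 36.  K' ⊕ opad = 84 5c 5c 5c 5c.
Inner input = (K'⊕ipad) ∥ m = ee 36 36 36 36 ∥ 71 70 73 6e 65.
Inner hash: sum = 238+54+54+54+54+113+112+115+110+101 = 1005; mod 256 = 237 → ed.
Outer input = (K'⊕opad) ∥ inner = 84 5c 5c 5c 5c ∥ ed.
Outer hash (tag): sum = 132+92+92+92+92+237 = 737; mod 256 = 225 → e1.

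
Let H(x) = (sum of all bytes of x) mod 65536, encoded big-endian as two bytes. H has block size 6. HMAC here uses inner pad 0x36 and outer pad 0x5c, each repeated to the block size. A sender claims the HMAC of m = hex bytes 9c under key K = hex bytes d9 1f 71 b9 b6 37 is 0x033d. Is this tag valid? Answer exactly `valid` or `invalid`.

Key hex bytes d9 1f 71 b9 b6 37 is exactly B = 6 bytes: K' = d9 1f 71 b9 b6 37.
K' ⊕ ipad = ef 29 47 8f 80 01; K' ⊕ opad = 85 43 2d e5 ea 6b.
Inner hash: sum = 239+41+71+143+128+1+156 = 779 → 03 0b.
Outer hash (recomputed tag): sum = 133+67+45+229+234+107+3+11 = 829 → 03 3d.
Recomputed tag = 033d; claimed = 033d → match.

valid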